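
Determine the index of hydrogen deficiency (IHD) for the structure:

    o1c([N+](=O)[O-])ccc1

4

Molecular formula from the SMILES: C4H3NO3.
DoU = (2C + 2 + N − H − X)/2 = (2·4 + 2 + 1 − 3 − 0)/2 = 8/2 = 4.
(Structurally: 1 ring(s) + 3 π bond(s) = 4.)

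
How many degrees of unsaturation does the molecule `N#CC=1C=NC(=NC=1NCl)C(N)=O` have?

Molecular formula from the SMILES: C6H4ClN5O.
DoU = (2C + 2 + N − H − X)/2 = (2·6 + 2 + 5 − 4 − 1)/2 = 14/2 = 7.
(Structurally: 1 ring(s) + 6 π bond(s) = 7.)

7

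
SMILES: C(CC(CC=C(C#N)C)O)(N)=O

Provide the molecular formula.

Heavy atoms from the SMILES: 8 C, 2 N, 2 O.
Implicit hydrogens by atom environment:
  3 × C: no H
  2 × C: 2 H each → 4
  2 × C: 1 H each → 2
  1 × C: 3 H
  1 × N: 2 H
  1 × N: no H
  1 × O: 1 H
  1 × O: no H
  Total hydrogens = 12.
Molecular formula: C8H12N2O2

C8H12N2O2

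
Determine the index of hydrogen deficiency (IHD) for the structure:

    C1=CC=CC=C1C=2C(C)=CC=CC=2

Molecular formula from the SMILES: C13H12.
DoU = (2C + 2 + N − H − X)/2 = (2·13 + 2 + 0 − 12 − 0)/2 = 16/2 = 8.
(Structurally: 2 ring(s) + 6 π bond(s) = 8.)

8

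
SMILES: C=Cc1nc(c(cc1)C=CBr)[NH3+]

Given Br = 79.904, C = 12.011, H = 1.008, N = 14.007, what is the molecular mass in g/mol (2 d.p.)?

226.10

Molecular formula: C9H10BrN2+.
M = 1×79.904 + 9×12.011 + 10×1.008 + 2×14.007 = 226.10 g/mol.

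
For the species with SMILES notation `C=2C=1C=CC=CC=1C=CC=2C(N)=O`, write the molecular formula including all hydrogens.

Heavy atoms from the SMILES: 11 C, 1 N, 1 O.
Implicit hydrogens by atom environment:
  7 × C (aromatic): 1 H each → 7
  3 × C (aromatic): no H
  1 × C: no H
  1 × N: 2 H
  1 × O: no H
  Total hydrogens = 9.
Molecular formula: C11H9NO

C11H9NO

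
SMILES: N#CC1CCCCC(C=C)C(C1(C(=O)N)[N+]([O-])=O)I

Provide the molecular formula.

Heavy atoms from the SMILES: 12 C, 1 I, 3 N, 3 O.
Implicit hydrogens by atom environment:
  5 × C: 2 H each → 10
  4 × C: 1 H each → 4
  3 × C: no H
  2 × O: no H
  1 × I: no H
  1 × N: 2 H
  1 × N: no H
  1 × N (charge +1): no H
  1 × O (charge -1): no H
  Total hydrogens = 16.
Molecular formula: C12H16IN3O3

C12H16IN3O3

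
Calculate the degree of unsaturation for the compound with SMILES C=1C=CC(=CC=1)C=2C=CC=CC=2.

Molecular formula from the SMILES: C12H10.
DoU = (2C + 2 + N − H − X)/2 = (2·12 + 2 + 0 − 10 − 0)/2 = 16/2 = 8.
(Structurally: 2 ring(s) + 6 π bond(s) = 8.)

8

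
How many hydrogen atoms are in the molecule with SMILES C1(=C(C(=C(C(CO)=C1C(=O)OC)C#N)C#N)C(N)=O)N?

10

Hydrogens are implicit in SMILES; fill each atom to its normal valence:
  6 × C (aromatic): no H
  4 × C: no H
  3 × O: no H
  2 × N: 2 H each → 4
  2 × N: no H
  1 × C: 3 H
  1 × C: 2 H
  1 × O: 1 H
  Total hydrogens = 10.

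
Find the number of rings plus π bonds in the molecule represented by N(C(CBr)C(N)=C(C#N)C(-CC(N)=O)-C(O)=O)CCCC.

Molecular formula from the SMILES: C13H21BrN4O3.
DoU = (2C + 2 + N − H − X)/2 = (2·13 + 2 + 4 − 21 − 1)/2 = 10/2 = 5.
(Structurally: 0 ring(s) + 5 π bond(s) = 5.)

5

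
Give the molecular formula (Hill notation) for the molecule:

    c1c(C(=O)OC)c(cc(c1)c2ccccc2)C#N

C15H11NO2

Heavy atoms from the SMILES: 15 C, 1 N, 2 O.
Implicit hydrogens by atom environment:
  8 × C (aromatic): 1 H each → 8
  4 × C (aromatic): no H
  2 × C: no H
  2 × O: no H
  1 × C: 3 H
  1 × N: no H
  Total hydrogens = 11.
Molecular formula: C15H11NO2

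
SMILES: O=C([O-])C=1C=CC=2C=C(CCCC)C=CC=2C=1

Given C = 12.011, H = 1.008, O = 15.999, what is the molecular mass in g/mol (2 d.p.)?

Molecular formula: C15H15O2-.
M = 15×12.011 + 15×1.008 + 2×15.999 = 227.28 g/mol.

227.28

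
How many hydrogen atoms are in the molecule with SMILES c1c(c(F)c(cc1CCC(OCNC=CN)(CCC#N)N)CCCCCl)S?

28

Hydrogens are implicit in SMILES; fill each atom to its normal valence:
  9 × C: 2 H each → 18
  4 × C (aromatic): no H
  2 × C (aromatic): 1 H each → 2
  2 × C: 1 H each → 2
  2 × C: no H
  2 × N: 2 H each → 4
  1 × Cl: no H
  1 × F: no H
  1 × N: 1 H
  1 × N: no H
  1 × O: no H
  1 × S: 1 H
  Total hydrogens = 28.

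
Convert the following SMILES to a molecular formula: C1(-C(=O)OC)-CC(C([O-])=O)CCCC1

C10H15O4-

Heavy atoms from the SMILES: 10 C, 4 O.
Implicit hydrogens by atom environment:
  5 × C: 2 H each → 10
  3 × O: no H
  2 × C: 1 H each → 2
  2 × C: no H
  1 × C: 3 H
  1 × O (charge -1): no H
  Total hydrogens = 15.
Net charge -1.
Molecular formula: C10H15O4-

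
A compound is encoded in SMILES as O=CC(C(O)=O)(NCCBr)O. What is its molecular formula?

C5H8BrNO4

Heavy atoms from the SMILES: 1 Br, 5 C, 1 N, 4 O.
Implicit hydrogens by atom environment:
  2 × C: 2 H each → 4
  2 × C: no H
  2 × O: 1 H each → 2
  2 × O: no H
  1 × Br: no H
  1 × C: 1 H
  1 × N: 1 H
  Total hydrogens = 8.
Molecular formula: C5H8BrNO4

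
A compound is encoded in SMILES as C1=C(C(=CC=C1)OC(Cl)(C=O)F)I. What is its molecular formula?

Heavy atoms from the SMILES: 8 C, 1 Cl, 1 F, 1 I, 2 O.
Implicit hydrogens by atom environment:
  4 × C (aromatic): 1 H each → 4
  2 × C (aromatic): no H
  2 × O: no H
  1 × C: 1 H
  1 × C: no H
  1 × Cl: no H
  1 × F: no H
  1 × I: no H
  Total hydrogens = 5.
Molecular formula: C8H5ClFIO2

C8H5ClFIO2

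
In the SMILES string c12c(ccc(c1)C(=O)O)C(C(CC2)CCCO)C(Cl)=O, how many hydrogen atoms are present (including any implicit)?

Hydrogens are implicit in SMILES; fill each atom to its normal valence:
  5 × C: 2 H each → 10
  3 × C (aromatic): 1 H each → 3
  3 × C (aromatic): no H
  2 × C: 1 H each → 2
  2 × C: no H
  2 × O: 1 H each → 2
  2 × O: no H
  1 × Cl: no H
  Total hydrogens = 17.

17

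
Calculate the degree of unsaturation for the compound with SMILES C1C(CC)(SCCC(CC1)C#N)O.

Molecular formula from the SMILES: C10H17NOS.
DoU = (2C + 2 + N − H − X)/2 = (2·10 + 2 + 1 − 17 − 0)/2 = 6/2 = 3.
(Structurally: 1 ring(s) + 2 π bond(s) = 3.)

3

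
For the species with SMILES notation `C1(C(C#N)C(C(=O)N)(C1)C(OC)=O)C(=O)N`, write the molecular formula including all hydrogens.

C9H11N3O4

Heavy atoms from the SMILES: 9 C, 3 N, 4 O.
Implicit hydrogens by atom environment:
  5 × C: no H
  4 × O: no H
  2 × C: 1 H each → 2
  2 × N: 2 H each → 4
  1 × C: 3 H
  1 × C: 2 H
  1 × N: no H
  Total hydrogens = 11.
Molecular formula: C9H11N3O4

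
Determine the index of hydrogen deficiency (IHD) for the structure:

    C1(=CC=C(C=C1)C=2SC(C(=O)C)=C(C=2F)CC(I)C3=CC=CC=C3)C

Molecular formula from the SMILES: C21H18FIOS.
DoU = (2C + 2 + N − H − X)/2 = (2·21 + 2 + 0 − 18 − 2)/2 = 24/2 = 12.
(Structurally: 3 ring(s) + 9 π bond(s) = 12.)

12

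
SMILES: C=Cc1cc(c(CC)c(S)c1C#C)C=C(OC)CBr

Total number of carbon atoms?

16

The symbol for carbon appears 16 times in the SMILES. Lowercase c denotes aromatic carbon and counts toward C.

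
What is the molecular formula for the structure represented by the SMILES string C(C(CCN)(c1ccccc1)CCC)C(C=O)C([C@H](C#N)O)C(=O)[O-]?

Heavy atoms from the SMILES: 19 C, 2 N, 4 O.
Implicit hydrogens by atom environment:
  5 × C: 2 H each → 10
  5 × C (aromatic): 1 H each → 5
  4 × C: 1 H each → 4
  3 × C: no H
  2 × O: no H
  1 × C: 3 H
  1 × C (aromatic): no H
  1 × N: 2 H
  1 × N: no H
  1 × O: 1 H
  1 × O (charge -1): no H
  Total hydrogens = 25.
Net charge -1.
Molecular formula: C19H25N2O4-

C19H25N2O4-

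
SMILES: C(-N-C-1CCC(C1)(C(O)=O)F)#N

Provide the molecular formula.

C7H9FN2O2

Heavy atoms from the SMILES: 7 C, 1 F, 2 N, 2 O.
Implicit hydrogens by atom environment:
  3 × C: 2 H each → 6
  3 × C: no H
  1 × C: 1 H
  1 × F: no H
  1 × N: 1 H
  1 × N: no H
  1 × O: 1 H
  1 × O: no H
  Total hydrogens = 9.
Molecular formula: C7H9FN2O2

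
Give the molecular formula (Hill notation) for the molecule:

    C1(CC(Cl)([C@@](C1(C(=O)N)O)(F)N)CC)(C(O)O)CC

Heavy atoms from the SMILES: 11 C, 1 Cl, 1 F, 2 N, 4 O.
Implicit hydrogens by atom environment:
  5 × C: no H
  3 × C: 2 H each → 6
  3 × O: 1 H each → 3
  2 × C: 3 H each → 6
  2 × N: 2 H each → 4
  1 × C: 1 H
  1 × Cl: no H
  1 × F: no H
  1 × O: no H
  Total hydrogens = 20.
Molecular formula: C11H20ClFN2O4

C11H20ClFN2O4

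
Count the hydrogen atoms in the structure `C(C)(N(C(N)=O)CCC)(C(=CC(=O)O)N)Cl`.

16

Hydrogens are implicit in SMILES; fill each atom to its normal valence:
  4 × C: no H
  2 × C: 3 H each → 6
  2 × C: 2 H each → 4
  2 × N: 2 H each → 4
  2 × O: no H
  1 × C: 1 H
  1 × Cl: no H
  1 × N: no H
  1 × O: 1 H
  Total hydrogens = 16.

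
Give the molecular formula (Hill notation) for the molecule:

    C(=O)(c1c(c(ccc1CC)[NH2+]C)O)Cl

C10H13ClNO2+

Heavy atoms from the SMILES: 10 C, 1 Cl, 1 N, 2 O.
Implicit hydrogens by atom environment:
  4 × C (aromatic): no H
  2 × C: 3 H each → 6
  2 × C (aromatic): 1 H each → 2
  1 × C: 2 H
  1 × C: no H
  1 × Cl: no H
  1 × N (charge +1): 2 H
  1 × O: 1 H
  1 × O: no H
  Total hydrogens = 13.
Net charge +1.
Molecular formula: C10H13ClNO2+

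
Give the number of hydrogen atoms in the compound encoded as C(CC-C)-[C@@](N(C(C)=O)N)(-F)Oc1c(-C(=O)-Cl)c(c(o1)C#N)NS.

Hydrogens are implicit in SMILES; fill each atom to its normal valence:
  4 × C (aromatic): no H
  4 × C: no H
  3 × C: 2 H each → 6
  3 × O: no H
  2 × C: 3 H each → 6
  2 × N: no H
  1 × Cl: no H
  1 × F: no H
  1 × N: 2 H
  1 × N: 1 H
  1 × O (aromatic): no H
  1 × S: 1 H
  Total hydrogens = 16.

16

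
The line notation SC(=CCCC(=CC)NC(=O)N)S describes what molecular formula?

C8H14N2OS2

Heavy atoms from the SMILES: 8 C, 2 N, 1 O, 2 S.
Implicit hydrogens by atom environment:
  3 × C: no H
  2 × C: 2 H each → 4
  2 × C: 1 H each → 2
  2 × S: 1 H each → 2
  1 × C: 3 H
  1 × N: 2 H
  1 × N: 1 H
  1 × O: no H
  Total hydrogens = 14.
Molecular formula: C8H14N2OS2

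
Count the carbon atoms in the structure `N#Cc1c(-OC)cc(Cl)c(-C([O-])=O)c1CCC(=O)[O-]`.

The symbol for carbon appears 12 times in the SMILES. Lowercase c denotes aromatic carbon and counts toward C.

12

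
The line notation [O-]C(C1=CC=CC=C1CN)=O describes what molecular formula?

Heavy atoms from the SMILES: 8 C, 1 N, 2 O.
Implicit hydrogens by atom environment:
  4 × C (aromatic): 1 H each → 4
  2 × C (aromatic): no H
  1 × C: 2 H
  1 × C: no H
  1 × N: 2 H
  1 × O: no H
  1 × O (charge -1): no H
  Total hydrogens = 8.
Net charge -1.
Molecular formula: C8H8NO2-

C8H8NO2-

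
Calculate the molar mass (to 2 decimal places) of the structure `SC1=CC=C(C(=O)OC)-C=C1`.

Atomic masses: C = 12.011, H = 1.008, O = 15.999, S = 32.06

Molecular formula: C8H8O2S.
M = 8×12.011 + 8×1.008 + 2×15.999 + 1×32.06 = 168.21 g/mol.

168.21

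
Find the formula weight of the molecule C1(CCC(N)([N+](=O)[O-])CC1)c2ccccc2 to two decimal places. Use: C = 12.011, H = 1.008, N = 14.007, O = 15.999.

Molecular formula: C12H16N2O2.
M = 12×12.011 + 16×1.008 + 2×14.007 + 2×15.999 = 220.27 g/mol.

220.27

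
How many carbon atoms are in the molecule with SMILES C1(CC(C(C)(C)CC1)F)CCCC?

12

The symbol for carbon appears 12 times in the SMILES.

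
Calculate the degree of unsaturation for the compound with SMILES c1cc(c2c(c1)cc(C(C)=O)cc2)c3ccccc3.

Molecular formula from the SMILES: C18H14O.
DoU = (2C + 2 + N − H − X)/2 = (2·18 + 2 + 0 − 14 − 0)/2 = 24/2 = 12.
(Structurally: 3 ring(s) + 9 π bond(s) = 12.)

12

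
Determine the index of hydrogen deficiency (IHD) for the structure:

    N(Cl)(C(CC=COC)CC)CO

Molecular formula from the SMILES: C8H16ClNO2.
DoU = (2C + 2 + N − H − X)/2 = (2·8 + 2 + 1 − 16 − 1)/2 = 2/2 = 1.
(Structurally: 0 ring(s) + 1 π bond(s) = 1.)

1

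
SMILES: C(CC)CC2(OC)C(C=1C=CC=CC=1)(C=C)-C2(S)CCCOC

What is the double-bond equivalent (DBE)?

6

Molecular formula from the SMILES: C20H30O2S.
DoU = (2C + 2 + N − H − X)/2 = (2·20 + 2 + 0 − 30 − 0)/2 = 12/2 = 6.
(Structurally: 2 ring(s) + 4 π bond(s) = 6.)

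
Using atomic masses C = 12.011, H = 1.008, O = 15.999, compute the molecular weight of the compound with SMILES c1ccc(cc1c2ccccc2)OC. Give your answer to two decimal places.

Molecular formula: C13H12O.
M = 13×12.011 + 12×1.008 + 1×15.999 = 184.24 g/mol.

184.24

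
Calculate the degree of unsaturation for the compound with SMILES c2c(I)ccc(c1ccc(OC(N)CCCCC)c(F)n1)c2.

8

Molecular formula from the SMILES: C17H20FIN2O.
DoU = (2C + 2 + N − H − X)/2 = (2·17 + 2 + 2 − 20 − 2)/2 = 16/2 = 8.
(Structurally: 2 ring(s) + 6 π bond(s) = 8.)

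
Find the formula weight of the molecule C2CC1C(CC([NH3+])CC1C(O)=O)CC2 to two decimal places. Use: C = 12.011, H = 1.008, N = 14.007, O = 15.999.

198.29

Molecular formula: C11H20NO2+.
M = 11×12.011 + 20×1.008 + 1×14.007 + 2×15.999 = 198.29 g/mol.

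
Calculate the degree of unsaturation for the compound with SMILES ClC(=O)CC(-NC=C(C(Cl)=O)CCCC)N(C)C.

Molecular formula from the SMILES: C12H20Cl2N2O2.
DoU = (2C + 2 + N − H − X)/2 = (2·12 + 2 + 2 − 20 − 2)/2 = 6/2 = 3.
(Structurally: 0 ring(s) + 3 π bond(s) = 3.)

3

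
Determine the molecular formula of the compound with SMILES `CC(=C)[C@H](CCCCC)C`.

Heavy atoms from the SMILES: 10 C.
Implicit hydrogens by atom environment:
  5 × C: 2 H each → 10
  3 × C: 3 H each → 9
  1 × C: 1 H
  1 × C: no H
  Total hydrogens = 20.
Molecular formula: C10H20

C10H20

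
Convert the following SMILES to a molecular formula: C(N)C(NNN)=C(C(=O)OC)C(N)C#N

Heavy atoms from the SMILES: 7 C, 6 N, 2 O.
Implicit hydrogens by atom environment:
  4 × C: no H
  3 × N: 2 H each → 6
  2 × N: 1 H each → 2
  2 × O: no H
  1 × C: 3 H
  1 × C: 2 H
  1 × C: 1 H
  1 × N: no H
  Total hydrogens = 14.
Molecular formula: C7H14N6O2

C7H14N6O2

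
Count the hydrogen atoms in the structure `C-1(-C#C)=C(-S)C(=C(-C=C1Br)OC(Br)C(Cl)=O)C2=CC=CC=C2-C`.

11

Hydrogens are implicit in SMILES; fill each atom to its normal valence:
  7 × C (aromatic): no H
  5 × C (aromatic): 1 H each → 5
  2 × Br: no H
  2 × C: 1 H each → 2
  2 × C: no H
  2 × O: no H
  1 × C: 3 H
  1 × Cl: no H
  1 × S: 1 H
  Total hydrogens = 11.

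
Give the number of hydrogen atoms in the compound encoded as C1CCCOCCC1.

14

Hydrogens are implicit in SMILES; fill each atom to its normal valence:
  7 × C: 2 H each → 14
  1 × O: no H
  Total hydrogens = 14.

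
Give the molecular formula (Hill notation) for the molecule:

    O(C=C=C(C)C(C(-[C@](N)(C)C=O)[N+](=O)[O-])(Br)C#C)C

C12H15BrN2O4

Heavy atoms from the SMILES: 1 Br, 12 C, 2 N, 4 O.
Implicit hydrogens by atom environment:
  5 × C: no H
  4 × C: 1 H each → 4
  3 × C: 3 H each → 9
  3 × O: no H
  1 × Br: no H
  1 × N: 2 H
  1 × N (charge +1): no H
  1 × O (charge -1): no H
  Total hydrogens = 15.
Molecular formula: C12H15BrN2O4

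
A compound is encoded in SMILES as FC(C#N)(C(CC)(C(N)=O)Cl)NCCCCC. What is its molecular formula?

Heavy atoms from the SMILES: 11 C, 1 Cl, 1 F, 3 N, 1 O.
Implicit hydrogens by atom environment:
  5 × C: 2 H each → 10
  4 × C: no H
  2 × C: 3 H each → 6
  1 × Cl: no H
  1 × F: no H
  1 × N: 2 H
  1 × N: 1 H
  1 × N: no H
  1 × O: no H
  Total hydrogens = 19.
Molecular formula: C11H19ClFN3O

C11H19ClFN3O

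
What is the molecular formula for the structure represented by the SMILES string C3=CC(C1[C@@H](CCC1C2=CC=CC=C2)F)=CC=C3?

C17H17F

Heavy atoms from the SMILES: 17 C, 1 F.
Implicit hydrogens by atom environment:
  10 × C (aromatic): 1 H each → 10
  3 × C: 1 H each → 3
  2 × C: 2 H each → 4
  2 × C (aromatic): no H
  1 × F: no H
  Total hydrogens = 17.
Molecular formula: C17H17F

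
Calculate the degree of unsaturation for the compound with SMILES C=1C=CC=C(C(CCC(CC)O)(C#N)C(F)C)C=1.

Molecular formula from the SMILES: C15H20FNO.
DoU = (2C + 2 + N − H − X)/2 = (2·15 + 2 + 1 − 20 − 1)/2 = 12/2 = 6.
(Structurally: 1 ring(s) + 5 π bond(s) = 6.)

6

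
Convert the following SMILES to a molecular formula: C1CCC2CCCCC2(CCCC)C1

Heavy atoms from the SMILES: 14 C.
Implicit hydrogens by atom environment:
  11 × C: 2 H each → 22
  1 × C: 3 H
  1 × C: 1 H
  1 × C: no H
  Total hydrogens = 26.
Molecular formula: C14H26

C14H26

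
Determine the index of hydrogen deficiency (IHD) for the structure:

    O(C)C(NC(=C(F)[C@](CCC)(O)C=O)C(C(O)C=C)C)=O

4

Molecular formula from the SMILES: C14H22FNO5.
DoU = (2C + 2 + N − H − X)/2 = (2·14 + 2 + 1 − 22 − 1)/2 = 8/2 = 4.
(Structurally: 0 ring(s) + 4 π bond(s) = 4.)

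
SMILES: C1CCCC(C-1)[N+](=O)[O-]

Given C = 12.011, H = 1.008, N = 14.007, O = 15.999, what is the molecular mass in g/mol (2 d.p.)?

129.16

Molecular formula: C6H11NO2.
M = 6×12.011 + 11×1.008 + 1×14.007 + 2×15.999 = 129.16 g/mol.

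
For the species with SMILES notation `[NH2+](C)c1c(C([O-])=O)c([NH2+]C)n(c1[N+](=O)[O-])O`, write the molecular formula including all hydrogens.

C7H11N4O5+

Heavy atoms from the SMILES: 7 C, 4 N, 5 O.
Implicit hydrogens by atom environment:
  4 × C (aromatic): no H
  2 × C: 3 H each → 6
  2 × N (charge +1): 2 H each → 4
  2 × O: no H
  2 × O (charge -1): no H
  1 × C: no H
  1 × N (aromatic): no H
  1 × N (charge +1): no H
  1 × O: 1 H
  Total hydrogens = 11.
Net charge +1.
Molecular formula: C7H11N4O5+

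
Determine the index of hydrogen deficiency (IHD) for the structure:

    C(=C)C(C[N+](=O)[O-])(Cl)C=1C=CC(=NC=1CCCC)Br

6

Molecular formula from the SMILES: C13H16BrClN2O2.
DoU = (2C + 2 + N − H − X)/2 = (2·13 + 2 + 2 − 16 − 2)/2 = 12/2 = 6.
(Structurally: 1 ring(s) + 5 π bond(s) = 6.)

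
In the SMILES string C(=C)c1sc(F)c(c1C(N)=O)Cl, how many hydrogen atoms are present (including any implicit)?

5

Hydrogens are implicit in SMILES; fill each atom to its normal valence:
  4 × C (aromatic): no H
  1 × C: 2 H
  1 × C: 1 H
  1 × C: no H
  1 × Cl: no H
  1 × F: no H
  1 × N: 2 H
  1 × O: no H
  1 × S (aromatic): no H
  Total hydrogens = 5.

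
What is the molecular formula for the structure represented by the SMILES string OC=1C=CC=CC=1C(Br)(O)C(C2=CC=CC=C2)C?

C15H15BrO2

Heavy atoms from the SMILES: 1 Br, 15 C, 2 O.
Implicit hydrogens by atom environment:
  9 × C (aromatic): 1 H each → 9
  3 × C (aromatic): no H
  2 × O: 1 H each → 2
  1 × Br: no H
  1 × C: 3 H
  1 × C: 1 H
  1 × C: no H
  Total hydrogens = 15.
Molecular formula: C15H15BrO2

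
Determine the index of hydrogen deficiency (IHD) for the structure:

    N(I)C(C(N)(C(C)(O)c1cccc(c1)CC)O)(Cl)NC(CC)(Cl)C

4

Molecular formula from the SMILES: C16H26Cl2IN3O2.
DoU = (2C + 2 + N − H − X)/2 = (2·16 + 2 + 3 − 26 − 3)/2 = 8/2 = 4.
(Structurally: 1 ring(s) + 3 π bond(s) = 4.)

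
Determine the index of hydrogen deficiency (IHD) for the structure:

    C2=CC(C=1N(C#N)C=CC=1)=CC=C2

9

Molecular formula from the SMILES: C11H8N2.
DoU = (2C + 2 + N − H − X)/2 = (2·11 + 2 + 2 − 8 − 0)/2 = 18/2 = 9.
(Structurally: 2 ring(s) + 7 π bond(s) = 9.)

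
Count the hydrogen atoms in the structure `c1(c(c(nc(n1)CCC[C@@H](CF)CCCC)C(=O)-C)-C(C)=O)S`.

Hydrogens are implicit in SMILES; fill each atom to its normal valence:
  7 × C: 2 H each → 14
  4 × C (aromatic): no H
  3 × C: 3 H each → 9
  2 × C: no H
  2 × N (aromatic): no H
  2 × O: no H
  1 × C: 1 H
  1 × F: no H
  1 × S: 1 H
  Total hydrogens = 25.

25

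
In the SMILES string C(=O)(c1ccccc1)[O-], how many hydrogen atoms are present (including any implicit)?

5

Hydrogens are implicit in SMILES; fill each atom to its normal valence:
  5 × C (aromatic): 1 H each → 5
  1 × C (aromatic): no H
  1 × C: no H
  1 × O: no H
  1 × O (charge -1): no H
  Total hydrogens = 5.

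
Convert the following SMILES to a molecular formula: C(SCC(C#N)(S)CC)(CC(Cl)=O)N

Heavy atoms from the SMILES: 8 C, 1 Cl, 2 N, 1 O, 2 S.
Implicit hydrogens by atom environment:
  3 × C: 2 H each → 6
  3 × C: no H
  1 × C: 3 H
  1 × C: 1 H
  1 × Cl: no H
  1 × N: 2 H
  1 × N: no H
  1 × O: no H
  1 × S: 1 H
  1 × S: no H
  Total hydrogens = 13.
Molecular formula: C8H13ClN2OS2

C8H13ClN2OS2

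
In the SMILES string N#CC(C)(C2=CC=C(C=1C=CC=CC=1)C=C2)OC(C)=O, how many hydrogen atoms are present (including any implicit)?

15

Hydrogens are implicit in SMILES; fill each atom to its normal valence:
  9 × C (aromatic): 1 H each → 9
  3 × C: no H
  3 × C (aromatic): no H
  2 × C: 3 H each → 6
  2 × O: no H
  1 × N: no H
  Total hydrogens = 15.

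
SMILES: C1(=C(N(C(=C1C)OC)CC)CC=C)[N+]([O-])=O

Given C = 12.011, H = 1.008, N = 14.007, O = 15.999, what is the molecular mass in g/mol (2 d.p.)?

224.26

Molecular formula: C11H16N2O3.
M = 11×12.011 + 16×1.008 + 2×14.007 + 3×15.999 = 224.26 g/mol.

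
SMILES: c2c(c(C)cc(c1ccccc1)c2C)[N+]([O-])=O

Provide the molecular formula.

C14H13NO2

Heavy atoms from the SMILES: 14 C, 1 N, 2 O.
Implicit hydrogens by atom environment:
  7 × C (aromatic): 1 H each → 7
  5 × C (aromatic): no H
  2 × C: 3 H each → 6
  1 × N (charge +1): no H
  1 × O: no H
  1 × O (charge -1): no H
  Total hydrogens = 13.
Molecular formula: C14H13NO2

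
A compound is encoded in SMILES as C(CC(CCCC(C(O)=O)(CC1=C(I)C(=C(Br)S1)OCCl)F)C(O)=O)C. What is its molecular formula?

C16H20BrClFIO5S

Heavy atoms from the SMILES: 1 Br, 16 C, 1 Cl, 1 F, 1 I, 5 O, 1 S.
Implicit hydrogens by atom environment:
  7 × C: 2 H each → 14
  4 × C (aromatic): no H
  3 × C: no H
  3 × O: no H
  2 × O: 1 H each → 2
  1 × Br: no H
  1 × C: 3 H
  1 × C: 1 H
  1 × Cl: no H
  1 × F: no H
  1 × I: no H
  1 × S (aromatic): no H
  Total hydrogens = 20.
Molecular formula: C16H20BrClFIO5S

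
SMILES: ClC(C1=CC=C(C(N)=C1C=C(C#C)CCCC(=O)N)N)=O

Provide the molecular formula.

Heavy atoms from the SMILES: 15 C, 1 Cl, 3 N, 2 O.
Implicit hydrogens by atom environment:
  4 × C (aromatic): no H
  4 × C: no H
  3 × C: 2 H each → 6
  3 × N: 2 H each → 6
  2 × C (aromatic): 1 H each → 2
  2 × C: 1 H each → 2
  2 × O: no H
  1 × Cl: no H
  Total hydrogens = 16.
Molecular formula: C15H16ClN3O2

C15H16ClN3O2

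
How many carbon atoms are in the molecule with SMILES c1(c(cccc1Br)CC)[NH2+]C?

The symbol for carbon appears 9 times in the SMILES. Lowercase c denotes aromatic carbon and counts toward C.

9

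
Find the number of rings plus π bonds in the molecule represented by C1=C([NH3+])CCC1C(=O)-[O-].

3

Molecular formula from the SMILES: C6H9NO2.
DoU = (2C + 2 + N − H − X)/2 = (2·6 + 2 + 1 − 9 − 0)/2 = 6/2 = 3.
(Structurally: 1 ring(s) + 2 π bond(s) = 3.)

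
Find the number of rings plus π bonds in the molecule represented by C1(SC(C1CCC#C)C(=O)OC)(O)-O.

Molecular formula from the SMILES: C9H12O4S.
DoU = (2C + 2 + N − H − X)/2 = (2·9 + 2 + 0 − 12 − 0)/2 = 8/2 = 4.
(Structurally: 1 ring(s) + 3 π bond(s) = 4.)

4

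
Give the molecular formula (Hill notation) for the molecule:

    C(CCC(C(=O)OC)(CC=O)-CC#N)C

C11H17NO3

Heavy atoms from the SMILES: 11 C, 1 N, 3 O.
Implicit hydrogens by atom environment:
  5 × C: 2 H each → 10
  3 × C: no H
  3 × O: no H
  2 × C: 3 H each → 6
  1 × C: 1 H
  1 × N: no H
  Total hydrogens = 17.
Molecular formula: C11H17NO3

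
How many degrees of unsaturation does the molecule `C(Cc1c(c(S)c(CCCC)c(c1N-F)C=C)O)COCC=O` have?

6

Molecular formula from the SMILES: C17H24FNO3S.
DoU = (2C + 2 + N − H − X)/2 = (2·17 + 2 + 1 − 24 − 1)/2 = 12/2 = 6.
(Structurally: 1 ring(s) + 5 π bond(s) = 6.)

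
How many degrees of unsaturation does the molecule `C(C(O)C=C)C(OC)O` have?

1

Molecular formula from the SMILES: C6H12O3.
DoU = (2C + 2 + N − H − X)/2 = (2·6 + 2 + 0 − 12 − 0)/2 = 2/2 = 1.
(Structurally: 0 ring(s) + 1 π bond(s) = 1.)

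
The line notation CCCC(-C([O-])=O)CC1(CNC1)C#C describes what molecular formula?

Heavy atoms from the SMILES: 11 C, 1 N, 2 O.
Implicit hydrogens by atom environment:
  5 × C: 2 H each → 10
  3 × C: no H
  2 × C: 1 H each → 2
  1 × C: 3 H
  1 × N: 1 H
  1 × O: no H
  1 × O (charge -1): no H
  Total hydrogens = 16.
Net charge -1.
Molecular formula: C11H16NO2-

C11H16NO2-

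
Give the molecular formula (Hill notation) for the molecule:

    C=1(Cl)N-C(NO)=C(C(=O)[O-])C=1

C5H4ClN2O3-

Heavy atoms from the SMILES: 5 C, 1 Cl, 2 N, 3 O.
Implicit hydrogens by atom environment:
  3 × C (aromatic): no H
  1 × C (aromatic): 1 H
  1 × C: no H
  1 × Cl: no H
  1 × N (aromatic): 1 H
  1 × N: 1 H
  1 × O: 1 H
  1 × O: no H
  1 × O (charge -1): no H
  Total hydrogens = 4.
Net charge -1.
Molecular formula: C5H4ClN2O3-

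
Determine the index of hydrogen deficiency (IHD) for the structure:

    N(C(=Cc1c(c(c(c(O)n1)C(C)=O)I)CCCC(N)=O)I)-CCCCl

7

Molecular formula from the SMILES: C16H20ClI2N3O3.
DoU = (2C + 2 + N − H − X)/2 = (2·16 + 2 + 3 − 20 − 3)/2 = 14/2 = 7.
(Structurally: 1 ring(s) + 6 π bond(s) = 7.)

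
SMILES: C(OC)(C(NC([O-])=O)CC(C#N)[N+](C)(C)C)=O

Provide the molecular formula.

C10H17N3O4

Heavy atoms from the SMILES: 10 C, 3 N, 4 O.
Implicit hydrogens by atom environment:
  4 × C: 3 H each → 12
  3 × C: no H
  3 × O: no H
  2 × C: 1 H each → 2
  1 × C: 2 H
  1 × N: 1 H
  1 × N: no H
  1 × N (charge +1): no H
  1 × O (charge -1): no H
  Total hydrogens = 17.
Molecular formula: C10H17N3O4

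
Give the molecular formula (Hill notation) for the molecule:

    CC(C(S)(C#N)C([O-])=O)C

C6H8NO2S-

Heavy atoms from the SMILES: 6 C, 1 N, 2 O, 1 S.
Implicit hydrogens by atom environment:
  3 × C: no H
  2 × C: 3 H each → 6
  1 × C: 1 H
  1 × N: no H
  1 × O: no H
  1 × O (charge -1): no H
  1 × S: 1 H
  Total hydrogens = 8.
Net charge -1.
Molecular formula: C6H8NO2S-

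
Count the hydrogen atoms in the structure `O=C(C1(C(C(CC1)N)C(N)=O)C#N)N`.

12

Hydrogens are implicit in SMILES; fill each atom to its normal valence:
  4 × C: no H
  3 × N: 2 H each → 6
  2 × C: 2 H each → 4
  2 × C: 1 H each → 2
  2 × O: no H
  1 × N: no H
  Total hydrogens = 12.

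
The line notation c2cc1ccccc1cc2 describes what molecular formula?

Heavy atoms from the SMILES: 10 C.
Implicit hydrogens by atom environment:
  8 × C (aromatic): 1 H each → 8
  2 × C (aromatic): no H
  Total hydrogens = 8.
Molecular formula: C10H8

C10H8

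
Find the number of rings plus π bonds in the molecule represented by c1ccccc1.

Molecular formula from the SMILES: C6H6.
DoU = (2C + 2 + N − H − X)/2 = (2·6 + 2 + 0 − 6 − 0)/2 = 8/2 = 4.
(Structurally: 1 ring(s) + 3 π bond(s) = 4.)

4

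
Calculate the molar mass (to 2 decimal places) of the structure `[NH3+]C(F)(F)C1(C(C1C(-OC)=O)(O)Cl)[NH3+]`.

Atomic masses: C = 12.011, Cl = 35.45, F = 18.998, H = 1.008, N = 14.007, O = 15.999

Molecular formula: [C6H11ClF2N2O3]2+.
M = 6×12.011 + 1×35.45 + 2×18.998 + 11×1.008 + 2×14.007 + 3×15.999 = 232.61 g/mol.

232.61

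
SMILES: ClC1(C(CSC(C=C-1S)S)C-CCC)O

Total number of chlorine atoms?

1

The symbol for chlorine appears 1 time in the SMILES.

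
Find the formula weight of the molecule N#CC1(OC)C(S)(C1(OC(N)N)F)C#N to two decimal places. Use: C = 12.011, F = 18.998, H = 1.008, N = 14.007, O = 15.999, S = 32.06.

232.23

Molecular formula: C7H9FN4O2S.
M = 7×12.011 + 1×18.998 + 9×1.008 + 4×14.007 + 2×15.999 + 1×32.06 = 232.23 g/mol.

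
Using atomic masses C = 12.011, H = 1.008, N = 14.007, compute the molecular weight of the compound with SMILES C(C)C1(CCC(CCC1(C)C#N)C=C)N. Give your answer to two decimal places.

206.33

Molecular formula: C13H22N2.
M = 13×12.011 + 22×1.008 + 2×14.007 = 206.33 g/mol.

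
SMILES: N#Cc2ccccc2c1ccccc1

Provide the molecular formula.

C13H9N

Heavy atoms from the SMILES: 13 C, 1 N.
Implicit hydrogens by atom environment:
  9 × C (aromatic): 1 H each → 9
  3 × C (aromatic): no H
  1 × C: no H
  1 × N: no H
  Total hydrogens = 9.
Molecular formula: C13H9N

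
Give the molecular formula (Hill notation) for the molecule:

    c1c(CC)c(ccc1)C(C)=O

Heavy atoms from the SMILES: 10 C, 1 O.
Implicit hydrogens by atom environment:
  4 × C (aromatic): 1 H each → 4
  2 × C: 3 H each → 6
  2 × C (aromatic): no H
  1 × C: 2 H
  1 × C: no H
  1 × O: no H
  Total hydrogens = 12.
Molecular formula: C10H12O

C10H12O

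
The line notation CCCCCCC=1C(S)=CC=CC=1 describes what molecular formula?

C12H18S

Heavy atoms from the SMILES: 12 C, 1 S.
Implicit hydrogens by atom environment:
  5 × C: 2 H each → 10
  4 × C (aromatic): 1 H each → 4
  2 × C (aromatic): no H
  1 × C: 3 H
  1 × S: 1 H
  Total hydrogens = 18.
Molecular formula: C12H18S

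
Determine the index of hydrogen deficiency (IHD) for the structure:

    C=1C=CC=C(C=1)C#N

Molecular formula from the SMILES: C7H5N.
DoU = (2C + 2 + N − H − X)/2 = (2·7 + 2 + 1 − 5 − 0)/2 = 12/2 = 6.
(Structurally: 1 ring(s) + 5 π bond(s) = 6.)

6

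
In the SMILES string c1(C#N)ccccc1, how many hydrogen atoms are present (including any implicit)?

5

Hydrogens are implicit in SMILES; fill each atom to its normal valence:
  5 × C (aromatic): 1 H each → 5
  1 × C (aromatic): no H
  1 × C: no H
  1 × N: no H
  Total hydrogens = 5.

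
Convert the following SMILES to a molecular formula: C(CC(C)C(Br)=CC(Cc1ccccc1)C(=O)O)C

C16H21BrO2

Heavy atoms from the SMILES: 1 Br, 16 C, 2 O.
Implicit hydrogens by atom environment:
  5 × C (aromatic): 1 H each → 5
  3 × C: 2 H each → 6
  3 × C: 1 H each → 3
  2 × C: 3 H each → 6
  2 × C: no H
  1 × Br: no H
  1 × C (aromatic): no H
  1 × O: 1 H
  1 × O: no H
  Total hydrogens = 21.
Molecular formula: C16H21BrO2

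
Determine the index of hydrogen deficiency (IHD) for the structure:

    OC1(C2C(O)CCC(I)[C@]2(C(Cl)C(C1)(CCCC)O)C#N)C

Molecular formula from the SMILES: C16H25ClINO3.
DoU = (2C + 2 + N − H − X)/2 = (2·16 + 2 + 1 − 25 − 2)/2 = 8/2 = 4.
(Structurally: 2 ring(s) + 2 π bond(s) = 4.)

4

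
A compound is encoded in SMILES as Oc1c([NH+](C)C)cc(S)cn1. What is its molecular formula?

C7H11N2OS+

Heavy atoms from the SMILES: 7 C, 2 N, 1 O, 1 S.
Implicit hydrogens by atom environment:
  3 × C (aromatic): no H
  2 × C: 3 H each → 6
  2 × C (aromatic): 1 H each → 2
  1 × N (charge +1): 1 H
  1 × N (aromatic): no H
  1 × O: 1 H
  1 × S: 1 H
  Total hydrogens = 11.
Net charge +1.
Molecular formula: C7H11N2OS+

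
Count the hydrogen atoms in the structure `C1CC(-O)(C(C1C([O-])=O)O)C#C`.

9

Hydrogens are implicit in SMILES; fill each atom to its normal valence:
  3 × C: 1 H each → 3
  3 × C: no H
  2 × C: 2 H each → 4
  2 × O: 1 H each → 2
  1 × O: no H
  1 × O (charge -1): no H
  Total hydrogens = 9.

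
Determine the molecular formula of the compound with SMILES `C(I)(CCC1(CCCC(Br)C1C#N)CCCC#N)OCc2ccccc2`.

Heavy atoms from the SMILES: 1 Br, 21 C, 1 I, 2 N, 1 O.
Implicit hydrogens by atom environment:
  9 × C: 2 H each → 18
  5 × C (aromatic): 1 H each → 5
  3 × C: 1 H each → 3
  3 × C: no H
  2 × N: no H
  1 × Br: no H
  1 × C (aromatic): no H
  1 × I: no H
  1 × O: no H
  Total hydrogens = 26.
Molecular formula: C21H26BrIN2O

C21H26BrIN2O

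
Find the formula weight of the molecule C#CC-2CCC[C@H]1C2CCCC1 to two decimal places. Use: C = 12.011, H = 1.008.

Molecular formula: C12H18.
M = 12×12.011 + 18×1.008 = 162.28 g/mol.

162.28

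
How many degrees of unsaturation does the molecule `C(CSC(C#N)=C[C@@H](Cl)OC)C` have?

3

Molecular formula from the SMILES: C8H12ClNOS.
DoU = (2C + 2 + N − H − X)/2 = (2·8 + 2 + 1 − 12 − 1)/2 = 6/2 = 3.
(Structurally: 0 ring(s) + 3 π bond(s) = 3.)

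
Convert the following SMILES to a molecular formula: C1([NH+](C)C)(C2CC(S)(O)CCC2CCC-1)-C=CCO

C15H28NO2S+

Heavy atoms from the SMILES: 15 C, 1 N, 2 O, 1 S.
Implicit hydrogens by atom environment:
  7 × C: 2 H each → 14
  4 × C: 1 H each → 4
  2 × C: 3 H each → 6
  2 × C: no H
  2 × O: 1 H each → 2
  1 × N (charge +1): 1 H
  1 × S: 1 H
  Total hydrogens = 28.
Net charge +1.
Molecular formula: C15H28NO2S+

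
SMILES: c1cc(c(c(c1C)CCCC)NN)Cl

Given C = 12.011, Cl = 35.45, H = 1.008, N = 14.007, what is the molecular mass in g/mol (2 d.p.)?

Molecular formula: C11H17ClN2.
M = 11×12.011 + 1×35.45 + 17×1.008 + 2×14.007 = 212.72 g/mol.

212.72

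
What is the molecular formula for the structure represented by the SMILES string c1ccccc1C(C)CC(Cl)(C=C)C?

C13H17Cl

Heavy atoms from the SMILES: 13 C, 1 Cl.
Implicit hydrogens by atom environment:
  5 × C (aromatic): 1 H each → 5
  2 × C: 3 H each → 6
  2 × C: 2 H each → 4
  2 × C: 1 H each → 2
  1 × C: no H
  1 × C (aromatic): no H
  1 × Cl: no H
  Total hydrogens = 17.
Molecular formula: C13H17Cl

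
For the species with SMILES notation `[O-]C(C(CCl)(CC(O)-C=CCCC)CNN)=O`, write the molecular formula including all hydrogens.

C11H20ClN2O3-

Heavy atoms from the SMILES: 11 C, 1 Cl, 2 N, 3 O.
Implicit hydrogens by atom environment:
  5 × C: 2 H each → 10
  3 × C: 1 H each → 3
  2 × C: no H
  1 × C: 3 H
  1 × Cl: no H
  1 × N: 2 H
  1 × N: 1 H
  1 × O: 1 H
  1 × O: no H
  1 × O (charge -1): no H
  Total hydrogens = 20.
Net charge -1.
Molecular formula: C11H20ClN2O3-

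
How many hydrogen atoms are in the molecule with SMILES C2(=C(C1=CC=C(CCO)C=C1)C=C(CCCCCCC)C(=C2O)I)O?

27

Hydrogens are implicit in SMILES; fill each atom to its normal valence:
  8 × C: 2 H each → 16
  7 × C (aromatic): no H
  5 × C (aromatic): 1 H each → 5
  3 × O: 1 H each → 3
  1 × C: 3 H
  1 × I: no H
  Total hydrogens = 27.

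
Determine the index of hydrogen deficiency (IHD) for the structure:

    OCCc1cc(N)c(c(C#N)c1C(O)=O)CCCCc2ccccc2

Molecular formula from the SMILES: C20H22N2O3.
DoU = (2C + 2 + N − H − X)/2 = (2·20 + 2 + 2 − 22 − 0)/2 = 22/2 = 11.
(Structurally: 2 ring(s) + 9 π bond(s) = 11.)

11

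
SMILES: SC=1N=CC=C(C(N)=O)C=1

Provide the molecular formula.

C6H6N2OS

Heavy atoms from the SMILES: 6 C, 2 N, 1 O, 1 S.
Implicit hydrogens by atom environment:
  3 × C (aromatic): 1 H each → 3
  2 × C (aromatic): no H
  1 × C: no H
  1 × N: 2 H
  1 × N (aromatic): no H
  1 × O: no H
  1 × S: 1 H
  Total hydrogens = 6.
Molecular formula: C6H6N2OS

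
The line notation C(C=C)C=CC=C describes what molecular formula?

C7H10

Heavy atoms from the SMILES: 7 C.
Implicit hydrogens by atom environment:
  4 × C: 1 H each → 4
  3 × C: 2 H each → 6
  Total hydrogens = 10.
Molecular formula: C7H10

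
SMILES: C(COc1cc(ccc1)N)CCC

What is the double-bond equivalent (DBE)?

4

Molecular formula from the SMILES: C11H17NO.
DoU = (2C + 2 + N − H − X)/2 = (2·11 + 2 + 1 − 17 − 0)/2 = 8/2 = 4.
(Structurally: 1 ring(s) + 3 π bond(s) = 4.)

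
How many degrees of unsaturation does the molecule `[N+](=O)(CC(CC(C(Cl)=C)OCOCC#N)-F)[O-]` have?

Molecular formula from the SMILES: C9H12ClFN2O4.
DoU = (2C + 2 + N − H − X)/2 = (2·9 + 2 + 2 − 12 − 2)/2 = 8/2 = 4.
(Structurally: 0 ring(s) + 4 π bond(s) = 4.)

4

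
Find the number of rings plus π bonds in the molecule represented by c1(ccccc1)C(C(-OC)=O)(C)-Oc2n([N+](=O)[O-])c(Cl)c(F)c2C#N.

Molecular formula from the SMILES: C15H11ClFN3O5.
DoU = (2C + 2 + N − H − X)/2 = (2·15 + 2 + 3 − 11 − 2)/2 = 22/2 = 11.
(Structurally: 2 ring(s) + 9 π bond(s) = 11.)

11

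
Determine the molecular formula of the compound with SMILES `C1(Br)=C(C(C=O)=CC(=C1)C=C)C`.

C10H9BrO

Heavy atoms from the SMILES: 1 Br, 10 C, 1 O.
Implicit hydrogens by atom environment:
  4 × C (aromatic): no H
  2 × C (aromatic): 1 H each → 2
  2 × C: 1 H each → 2
  1 × Br: no H
  1 × C: 3 H
  1 × C: 2 H
  1 × O: no H
  Total hydrogens = 9.
Molecular formula: C10H9BrO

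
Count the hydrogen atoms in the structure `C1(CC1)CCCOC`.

Hydrogens are implicit in SMILES; fill each atom to its normal valence:
  5 × C: 2 H each → 10
  1 × C: 3 H
  1 × C: 1 H
  1 × O: no H
  Total hydrogens = 14.

14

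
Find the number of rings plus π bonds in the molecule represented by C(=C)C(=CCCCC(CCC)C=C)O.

3

Molecular formula from the SMILES: C13H22O.
DoU = (2C + 2 + N − H − X)/2 = (2·13 + 2 + 0 − 22 − 0)/2 = 6/2 = 3.
(Structurally: 0 ring(s) + 3 π bond(s) = 3.)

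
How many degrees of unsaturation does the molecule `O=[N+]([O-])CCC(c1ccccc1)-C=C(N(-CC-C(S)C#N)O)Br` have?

Molecular formula from the SMILES: C15H18BrN3O3S.
DoU = (2C + 2 + N − H − X)/2 = (2·15 + 2 + 3 − 18 − 1)/2 = 16/2 = 8.
(Structurally: 1 ring(s) + 7 π bond(s) = 8.)

8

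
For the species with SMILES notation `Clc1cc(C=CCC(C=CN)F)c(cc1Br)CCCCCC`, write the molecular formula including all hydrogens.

Heavy atoms from the SMILES: 1 Br, 18 C, 1 Cl, 1 F, 1 N.
Implicit hydrogens by atom environment:
  6 × C: 2 H each → 12
  5 × C: 1 H each → 5
  4 × C (aromatic): no H
  2 × C (aromatic): 1 H each → 2
  1 × Br: no H
  1 × C: 3 H
  1 × Cl: no H
  1 × F: no H
  1 × N: 2 H
  Total hydrogens = 24.
Molecular formula: C18H24BrClFN

C18H24BrClFN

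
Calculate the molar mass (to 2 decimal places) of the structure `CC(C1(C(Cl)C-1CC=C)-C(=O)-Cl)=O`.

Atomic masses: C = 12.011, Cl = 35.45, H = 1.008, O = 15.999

221.08

Molecular formula: C9H10Cl2O2.
M = 9×12.011 + 2×35.45 + 10×1.008 + 2×15.999 = 221.08 g/mol.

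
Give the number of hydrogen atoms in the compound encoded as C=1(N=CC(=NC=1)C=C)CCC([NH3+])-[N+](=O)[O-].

Hydrogens are implicit in SMILES; fill each atom to its normal valence:
  3 × C: 2 H each → 6
  2 × C (aromatic): 1 H each → 2
  2 × C: 1 H each → 2
  2 × C (aromatic): no H
  2 × N (aromatic): no H
  1 × N (charge +1): 3 H
  1 × N (charge +1): no H
  1 × O: no H
  1 × O (charge -1): no H
  Total hydrogens = 13.

13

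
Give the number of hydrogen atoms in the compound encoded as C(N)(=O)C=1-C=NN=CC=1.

5

Hydrogens are implicit in SMILES; fill each atom to its normal valence:
  3 × C (aromatic): 1 H each → 3
  2 × N (aromatic): no H
  1 × C (aromatic): no H
  1 × C: no H
  1 × N: 2 H
  1 × O: no H
  Total hydrogens = 5.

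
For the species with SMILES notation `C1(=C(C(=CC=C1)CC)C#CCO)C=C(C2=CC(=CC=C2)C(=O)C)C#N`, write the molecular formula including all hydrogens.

C22H19NO2

Heavy atoms from the SMILES: 22 C, 1 N, 2 O.
Implicit hydrogens by atom environment:
  7 × C (aromatic): 1 H each → 7
  5 × C (aromatic): no H
  5 × C: no H
  2 × C: 3 H each → 6
  2 × C: 2 H each → 4
  1 × C: 1 H
  1 × N: no H
  1 × O: 1 H
  1 × O: no H
  Total hydrogens = 19.
Molecular formula: C22H19NO2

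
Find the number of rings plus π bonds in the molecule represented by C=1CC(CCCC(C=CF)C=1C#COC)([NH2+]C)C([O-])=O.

6

Molecular formula from the SMILES: C15H20FNO3.
DoU = (2C + 2 + N − H − X)/2 = (2·15 + 2 + 1 − 20 − 1)/2 = 12/2 = 6.
(Structurally: 1 ring(s) + 5 π bond(s) = 6.)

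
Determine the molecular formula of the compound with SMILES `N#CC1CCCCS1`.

Heavy atoms from the SMILES: 6 C, 1 N, 1 S.
Implicit hydrogens by atom environment:
  4 × C: 2 H each → 8
  1 × C: 1 H
  1 × C: no H
  1 × N: no H
  1 × S: no H
  Total hydrogens = 9.
Molecular formula: C6H9NS

C6H9NS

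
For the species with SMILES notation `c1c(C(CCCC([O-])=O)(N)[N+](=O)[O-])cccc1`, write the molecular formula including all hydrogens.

Heavy atoms from the SMILES: 11 C, 2 N, 4 O.
Implicit hydrogens by atom environment:
  5 × C (aromatic): 1 H each → 5
  3 × C: 2 H each → 6
  2 × C: no H
  2 × O: no H
  2 × O (charge -1): no H
  1 × C (aromatic): no H
  1 × N: 2 H
  1 × N (charge +1): no H
  Total hydrogens = 13.
Net charge -1.
Molecular formula: C11H13N2O4-

C11H13N2O4-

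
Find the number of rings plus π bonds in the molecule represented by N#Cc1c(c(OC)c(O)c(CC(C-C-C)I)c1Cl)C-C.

6

Molecular formula from the SMILES: C15H19ClINO2.
DoU = (2C + 2 + N − H − X)/2 = (2·15 + 2 + 1 − 19 − 2)/2 = 12/2 = 6.
(Structurally: 1 ring(s) + 5 π bond(s) = 6.)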